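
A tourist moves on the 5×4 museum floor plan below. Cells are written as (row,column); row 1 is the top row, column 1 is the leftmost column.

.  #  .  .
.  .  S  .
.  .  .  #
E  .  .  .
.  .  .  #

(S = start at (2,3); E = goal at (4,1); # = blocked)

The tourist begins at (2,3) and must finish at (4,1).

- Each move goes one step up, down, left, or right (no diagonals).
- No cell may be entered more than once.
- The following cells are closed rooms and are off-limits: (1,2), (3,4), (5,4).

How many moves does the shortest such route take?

The Manhattan distance from (2,3) to (4,1) is |2−4| + |3−1| = 4, so at least 4 moves are needed.
A route of 4 moves achieves this: (2,3) → (3,3) → (4,3) → (4,2) → (4,1).
Since 4 matches the lower bound, it is optimal.

4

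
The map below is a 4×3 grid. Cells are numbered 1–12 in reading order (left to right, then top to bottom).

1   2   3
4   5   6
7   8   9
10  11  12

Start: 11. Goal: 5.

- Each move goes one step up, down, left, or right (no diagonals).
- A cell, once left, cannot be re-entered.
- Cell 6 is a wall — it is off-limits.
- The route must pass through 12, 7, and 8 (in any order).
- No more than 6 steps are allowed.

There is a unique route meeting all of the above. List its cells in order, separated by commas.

11, 12, 9, 8, 7, 4, 5

The budget equals the shortest possible length, so every move has to be on a shortest route through the required cells.
Route from 11: right to 12, up to 9, 2× left (reaching 7), up to 4, right to 5 — 6 moves in all.
Check: all required cells visited; 6 ≤ 6 moves.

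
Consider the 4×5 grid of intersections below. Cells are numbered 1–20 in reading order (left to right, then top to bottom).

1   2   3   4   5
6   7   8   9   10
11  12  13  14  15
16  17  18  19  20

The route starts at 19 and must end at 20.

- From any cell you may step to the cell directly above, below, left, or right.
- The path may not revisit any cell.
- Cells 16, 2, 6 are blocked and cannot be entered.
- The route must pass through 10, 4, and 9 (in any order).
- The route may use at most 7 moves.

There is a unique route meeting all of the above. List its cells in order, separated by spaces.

The budget equals the shortest possible length, so every move has to be on a shortest route through the required cells.
Route from 19: up 3 to 4, right 1 to 5, down 3 to 20 — 7 moves in all.
Check: all required cells visited; 7 ≤ 7 moves.

19 14 9 4 5 10 15 20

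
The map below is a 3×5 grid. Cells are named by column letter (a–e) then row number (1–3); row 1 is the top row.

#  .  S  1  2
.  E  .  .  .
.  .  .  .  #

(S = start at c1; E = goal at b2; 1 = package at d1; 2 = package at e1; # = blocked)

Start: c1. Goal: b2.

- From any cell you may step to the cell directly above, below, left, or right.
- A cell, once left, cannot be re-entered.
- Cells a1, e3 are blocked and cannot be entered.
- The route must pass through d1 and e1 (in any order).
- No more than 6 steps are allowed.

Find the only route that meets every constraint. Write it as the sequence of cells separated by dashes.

The 6-move cap with required stops at d1, e1 leaves no slack for detours.
Route from c1: right 2 to e1, down 1 to e2, left 3 to b2 — 6 moves in all.
Check: all required cells visited; 6 ≤ 6 moves.

c1 - d1 - e1 - e2 - d2 - c2 - b2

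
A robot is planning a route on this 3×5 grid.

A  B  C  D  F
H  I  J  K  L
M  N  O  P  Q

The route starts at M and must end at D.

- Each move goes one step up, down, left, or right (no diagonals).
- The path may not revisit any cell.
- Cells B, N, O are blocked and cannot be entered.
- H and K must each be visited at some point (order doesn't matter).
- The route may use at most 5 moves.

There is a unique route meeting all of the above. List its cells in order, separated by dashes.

M - H - I - J - K - D

The 5-move cap with required stops at H, K leaves no slack for detours.
Route from M: up to H, 3× right (reaching K), up to D — 5 moves in all.
Check: all required cells visited; 5 ≤ 5 moves.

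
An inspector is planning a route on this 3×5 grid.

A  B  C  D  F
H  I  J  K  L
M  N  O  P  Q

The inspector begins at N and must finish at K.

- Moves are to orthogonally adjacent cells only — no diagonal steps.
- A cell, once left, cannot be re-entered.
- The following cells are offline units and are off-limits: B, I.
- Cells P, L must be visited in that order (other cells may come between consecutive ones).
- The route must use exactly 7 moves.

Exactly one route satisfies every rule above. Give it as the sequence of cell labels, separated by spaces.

N O P Q L F D K

The waypoints must appear in the order P, L, with no cell reused.
Route from N: right 3 to Q, up 2 to F, left 1 to D, down 1 to K — 7 moves in all.
Check: order respected (P at step 2, L at step 4); 7 moves as required.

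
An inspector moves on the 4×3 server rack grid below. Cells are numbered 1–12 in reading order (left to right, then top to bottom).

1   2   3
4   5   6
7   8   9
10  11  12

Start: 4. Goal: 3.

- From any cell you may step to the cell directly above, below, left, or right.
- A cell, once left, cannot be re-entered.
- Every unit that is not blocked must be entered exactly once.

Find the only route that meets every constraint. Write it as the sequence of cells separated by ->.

Need to visit all 12 open cells exactly once, starting at 4 and ending at 3.
Cell 10 has only two open neighbours (7 and 11), so the path must pass straight through it: one of those is the cell it's entered from and the other is where it exits.
Route from 4: up 1 to 1, right 1 to 2, down 2 to 8, left 1 to 7, down 1 to 10, right 2 to 12, up 3 to 3 — 11 moves in all.
Check: all 12 open cells covered.

4 -> 1 -> 2 -> 5 -> 8 -> 7 -> 10 -> 11 -> 12 -> 9 -> 6 -> 3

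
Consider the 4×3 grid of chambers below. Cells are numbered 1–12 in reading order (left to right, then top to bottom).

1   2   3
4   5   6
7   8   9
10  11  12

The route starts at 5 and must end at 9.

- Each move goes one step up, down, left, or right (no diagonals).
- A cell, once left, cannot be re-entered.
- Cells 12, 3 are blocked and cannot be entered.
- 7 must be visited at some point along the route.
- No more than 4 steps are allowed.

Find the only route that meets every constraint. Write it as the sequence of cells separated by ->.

5 -> 4 -> 7 -> 8 -> 9

The 4-move cap with required stops at 7 leaves no slack for detours.
Route from 5: left to 4, down to 7, 2× right (reaching 9) — 4 moves in all.
Check: all required cells visited; 4 ≤ 4 moves.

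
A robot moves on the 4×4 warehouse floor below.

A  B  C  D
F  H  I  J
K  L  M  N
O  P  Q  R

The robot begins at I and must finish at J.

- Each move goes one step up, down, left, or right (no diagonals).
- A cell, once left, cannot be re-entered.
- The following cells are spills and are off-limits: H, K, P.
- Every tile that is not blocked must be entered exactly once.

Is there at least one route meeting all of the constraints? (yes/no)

Cell F has only one open neighbour but is neither the start nor the goal, so a Hamiltonian route would have to both enter and leave it through the same neighbour — impossible without revisiting.

no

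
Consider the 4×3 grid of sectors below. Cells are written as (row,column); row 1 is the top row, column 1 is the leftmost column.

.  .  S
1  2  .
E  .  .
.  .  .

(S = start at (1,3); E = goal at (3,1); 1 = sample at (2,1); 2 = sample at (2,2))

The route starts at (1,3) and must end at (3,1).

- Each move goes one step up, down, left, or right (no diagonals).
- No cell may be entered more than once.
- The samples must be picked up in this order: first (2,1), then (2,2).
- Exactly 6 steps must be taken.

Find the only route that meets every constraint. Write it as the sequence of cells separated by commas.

(1,3), (1,2), (1,1), (2,1), (2,2), (3,2), (3,1)

The waypoints must appear in the order (2,1), (2,2), with no cell reused.
Route from (1,3): left 2 to (1,1), down 1 to (2,1), right 1 to (2,2), down 1 to (3,2), left 1 to (3,1) — 6 moves in all.
Check: order respected (1 at step 3, 2 at step 4); 6 moves as required.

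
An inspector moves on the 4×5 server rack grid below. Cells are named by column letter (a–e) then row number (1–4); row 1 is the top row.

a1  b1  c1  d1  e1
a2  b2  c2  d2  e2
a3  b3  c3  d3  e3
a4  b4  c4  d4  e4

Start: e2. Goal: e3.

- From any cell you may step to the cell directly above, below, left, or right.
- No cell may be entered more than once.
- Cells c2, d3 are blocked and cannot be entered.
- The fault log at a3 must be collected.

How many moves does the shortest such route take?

Any route passes through a3 somewhere between e2 and e3. Summing Manhattan distances along the two legs (e2 → a3 → e3) gives a lower bound of 5 + 4 = 9 moves.
That bound ignores the blocked cells. Measuring each leg by the fewest moves that actually steer around them (e2→a3: 7; a3→e3: 6) raises the lower bound to 13.
A route of 13 moves exists: e2 → e1 → d1 → c1 → b1 → b2 → b3 → a3 → a4 → b4 → c4 → d4 → e4 → e3.
Since 13 matches that lower bound, it is optimal.

13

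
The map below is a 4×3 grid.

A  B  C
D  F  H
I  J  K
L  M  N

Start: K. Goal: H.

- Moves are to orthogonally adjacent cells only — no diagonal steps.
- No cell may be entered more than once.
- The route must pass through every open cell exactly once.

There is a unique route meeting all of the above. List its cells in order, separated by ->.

Need to visit all 12 open cells exactly once, starting at K and ending at H.
Cell L has only two open neighbours (I and M), so the path must pass straight through it: one of those is the cell it's entered from and the other is where it exits.
Route from K: down to N, 2× left (reaching L), up to I, right to J, up to F, left to D, up to A, 2× right (reaching C), down to H — 11 moves in all.
Check: all 12 open cells covered.

K -> N -> M -> L -> I -> J -> F -> D -> A -> B -> C -> H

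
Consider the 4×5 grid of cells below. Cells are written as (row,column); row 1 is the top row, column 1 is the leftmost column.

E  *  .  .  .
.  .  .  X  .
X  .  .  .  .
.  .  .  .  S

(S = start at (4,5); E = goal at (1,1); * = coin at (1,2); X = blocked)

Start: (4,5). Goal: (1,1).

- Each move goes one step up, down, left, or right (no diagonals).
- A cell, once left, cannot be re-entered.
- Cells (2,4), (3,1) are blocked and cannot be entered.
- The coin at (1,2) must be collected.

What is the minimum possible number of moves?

7

Any route passes through (1,2) somewhere between (4,5) and (1,1). Summing Manhattan distances along the two legs ((4,5) → (1,2) → (1,1)) gives a lower bound of 6 + 1 = 7 moves.
A route of 7 moves achieves this: (4,5) → (3,5) → (2,5) → (1,5) → (1,4) → (1,3) → (1,2) → (1,1).
Since 7 matches the lower bound, it is optimal.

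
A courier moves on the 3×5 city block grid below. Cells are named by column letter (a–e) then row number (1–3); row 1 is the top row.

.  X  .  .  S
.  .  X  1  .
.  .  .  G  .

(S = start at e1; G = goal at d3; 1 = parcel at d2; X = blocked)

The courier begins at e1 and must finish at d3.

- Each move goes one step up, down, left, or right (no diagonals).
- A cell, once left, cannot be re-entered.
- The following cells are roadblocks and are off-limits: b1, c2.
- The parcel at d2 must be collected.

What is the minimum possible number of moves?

Any route passes through d2 somewhere between e1 and d3. Summing Manhattan distances along the two legs (e1 → d2 → d3) gives a lower bound of 2 + 1 = 3 moves.
A route of 3 moves achieves this: e1 → e2 → d2 → d3.
Since 3 matches the lower bound, it is optimal.

3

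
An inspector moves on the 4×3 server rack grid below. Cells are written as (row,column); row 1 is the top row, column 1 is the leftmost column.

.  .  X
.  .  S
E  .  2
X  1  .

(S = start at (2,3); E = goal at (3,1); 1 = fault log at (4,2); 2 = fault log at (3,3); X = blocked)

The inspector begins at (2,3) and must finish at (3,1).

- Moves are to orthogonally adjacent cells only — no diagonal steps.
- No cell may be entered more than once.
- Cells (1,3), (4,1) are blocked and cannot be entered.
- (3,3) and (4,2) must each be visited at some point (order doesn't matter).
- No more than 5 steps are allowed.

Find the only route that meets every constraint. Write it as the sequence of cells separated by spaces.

The budget equals the shortest possible length, so every move has to be on a shortest route through the required cells.
Route from (2,3): down 2 to (4,3), left 1 to (4,2), up 1 to (3,2), left 1 to (3,1) — 5 moves in all.
Check: all required cells visited; 5 ≤ 5 moves.

(2,3) (3,3) (4,3) (4,2) (3,2) (3,1)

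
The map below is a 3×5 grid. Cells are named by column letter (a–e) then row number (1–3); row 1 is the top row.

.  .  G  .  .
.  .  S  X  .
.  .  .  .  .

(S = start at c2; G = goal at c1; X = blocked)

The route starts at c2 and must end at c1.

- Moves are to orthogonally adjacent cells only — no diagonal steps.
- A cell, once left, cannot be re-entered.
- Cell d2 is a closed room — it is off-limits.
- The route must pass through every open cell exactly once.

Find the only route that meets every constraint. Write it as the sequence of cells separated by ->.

c2 -> b2 -> b1 -> a1 -> a2 -> a3 -> b3 -> c3 -> d3 -> e3 -> e2 -> e1 -> d1 -> c1

Need to visit all 14 open cells exactly once, starting at c2 and ending at c1.
Route from c2: left to b2, up to b1, left to a1, 2× down (reaching a3), 4× right (reaching e3), 2× up (reaching e1), 2× left (reaching c1) — 13 moves in all.
Check: all 14 open cells covered.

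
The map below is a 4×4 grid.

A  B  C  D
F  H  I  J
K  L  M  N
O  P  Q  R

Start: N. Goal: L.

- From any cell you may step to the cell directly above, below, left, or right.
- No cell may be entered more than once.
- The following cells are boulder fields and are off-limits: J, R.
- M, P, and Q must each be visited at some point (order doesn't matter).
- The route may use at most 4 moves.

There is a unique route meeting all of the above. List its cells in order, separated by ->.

N -> M -> Q -> P -> L

Any route must reach M, P, and Q and still end at L within 4 moves, so the order of the required stops is forced.
Route from N: left 1 to M, down 1 to Q, left 1 to P, up 1 to L — 4 moves in all.
Check: all required cells visited; 4 ≤ 4 moves.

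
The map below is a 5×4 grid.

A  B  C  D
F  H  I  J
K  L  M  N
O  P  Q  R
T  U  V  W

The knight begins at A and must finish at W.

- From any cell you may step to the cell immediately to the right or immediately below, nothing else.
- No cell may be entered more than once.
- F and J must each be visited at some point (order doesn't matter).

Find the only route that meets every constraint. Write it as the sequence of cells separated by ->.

Moves only go right or down, so the column and row indices never decrease.
Route from A: down to F, 3× right (reaching J), 3× down (reaching W) — 7 moves in all.
Check: all required cells visited.

A -> F -> H -> I -> J -> N -> R -> W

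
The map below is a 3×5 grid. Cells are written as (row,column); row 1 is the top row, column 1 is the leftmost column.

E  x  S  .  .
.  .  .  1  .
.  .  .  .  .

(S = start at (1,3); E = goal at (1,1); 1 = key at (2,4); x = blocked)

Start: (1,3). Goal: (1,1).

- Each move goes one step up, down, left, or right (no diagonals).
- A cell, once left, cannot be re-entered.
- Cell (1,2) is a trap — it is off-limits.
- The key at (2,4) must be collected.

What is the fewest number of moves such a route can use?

Any route passes through (2,4) somewhere between (1,3) and (1,1). Summing Manhattan distances along the two legs ((1,3) → (2,4) → (1,1)) gives a lower bound of 2 + 4 = 6 moves.
A route of 6 moves achieves this: (1,3) → (1,4) → (2,4) → (2,3) → (2,2) → (2,1) → (1,1).
Since 6 matches the lower bound, it is optimal.

6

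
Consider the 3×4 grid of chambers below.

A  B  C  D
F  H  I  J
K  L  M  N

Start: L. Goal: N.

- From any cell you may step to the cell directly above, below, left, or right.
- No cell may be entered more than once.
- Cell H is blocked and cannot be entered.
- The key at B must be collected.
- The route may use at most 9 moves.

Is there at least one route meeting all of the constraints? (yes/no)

yes

One route that works: L → K → F → A → B → C → I → M → N.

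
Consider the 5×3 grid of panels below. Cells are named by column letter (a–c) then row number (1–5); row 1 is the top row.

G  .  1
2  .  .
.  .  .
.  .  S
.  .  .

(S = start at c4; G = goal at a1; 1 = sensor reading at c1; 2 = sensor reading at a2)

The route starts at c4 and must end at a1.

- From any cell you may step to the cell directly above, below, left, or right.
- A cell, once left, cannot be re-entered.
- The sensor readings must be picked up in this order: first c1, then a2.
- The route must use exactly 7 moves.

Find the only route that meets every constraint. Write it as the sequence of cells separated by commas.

c4, c3, c2, c1, b1, b2, a2, a1

The waypoints must appear in the order c1, a2, with no cell reused.
Route from c4: up 3 to c1, left 1 to b1, down 1 to b2, left 1 to a2, up 1 to a1 — 7 moves in all.
Check: order respected (1 at step 3, 2 at step 6); 7 moves as required.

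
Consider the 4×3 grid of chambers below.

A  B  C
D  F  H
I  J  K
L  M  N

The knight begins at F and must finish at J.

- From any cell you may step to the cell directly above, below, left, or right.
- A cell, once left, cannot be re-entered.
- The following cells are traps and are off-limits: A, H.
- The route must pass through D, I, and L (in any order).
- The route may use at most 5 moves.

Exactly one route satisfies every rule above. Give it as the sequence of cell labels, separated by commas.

F, D, I, L, M, J

Any route must reach D, I, and L and still end at J within 5 moves, so the order of the required stops is forced.
Route from F: left 1 to D, down 2 to L, right 1 to M, up 1 to J — 5 moves in all.
Check: all required cells visited; 5 ≤ 5 moves.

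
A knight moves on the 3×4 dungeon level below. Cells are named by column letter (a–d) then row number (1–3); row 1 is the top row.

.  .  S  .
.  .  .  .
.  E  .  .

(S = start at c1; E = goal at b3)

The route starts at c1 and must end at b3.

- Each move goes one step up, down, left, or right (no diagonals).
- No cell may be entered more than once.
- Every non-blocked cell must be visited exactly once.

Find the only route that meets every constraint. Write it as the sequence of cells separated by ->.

Need to visit all 12 open cells exactly once, starting at c1 and ending at b3.
Cell a1 has only two open neighbours (a2 and b1), so the path must pass straight through it: one of those is the cell it's entered from and the other is where it exits.
Route from c1: right 1 to d1, down 2 to d3, left 1 to c3, up 1 to c2, left 1 to b2, up 1 to b1, left 1 to a1, down 2 to a3, right 1 to b3 — 11 moves in all.
Check: all 12 open cells covered.

c1 -> d1 -> d2 -> d3 -> c3 -> c2 -> b2 -> b1 -> a1 -> a2 -> a3 -> b3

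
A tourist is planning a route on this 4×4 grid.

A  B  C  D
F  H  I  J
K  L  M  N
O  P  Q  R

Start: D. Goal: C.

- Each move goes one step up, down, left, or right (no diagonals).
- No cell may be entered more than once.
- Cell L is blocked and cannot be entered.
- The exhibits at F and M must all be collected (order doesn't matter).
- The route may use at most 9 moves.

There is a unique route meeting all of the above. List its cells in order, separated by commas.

Any route must reach F and M and still end at C within 9 moves, so the order of the required stops is forced.
Route from D: down 2 to N, left 1 to M, up 1 to I, left 2 to F, up 1 to A, right 2 to C — 9 moves in all.
Check: all required cells visited; 9 ≤ 9 moves.

D, J, N, M, I, H, F, A, B, C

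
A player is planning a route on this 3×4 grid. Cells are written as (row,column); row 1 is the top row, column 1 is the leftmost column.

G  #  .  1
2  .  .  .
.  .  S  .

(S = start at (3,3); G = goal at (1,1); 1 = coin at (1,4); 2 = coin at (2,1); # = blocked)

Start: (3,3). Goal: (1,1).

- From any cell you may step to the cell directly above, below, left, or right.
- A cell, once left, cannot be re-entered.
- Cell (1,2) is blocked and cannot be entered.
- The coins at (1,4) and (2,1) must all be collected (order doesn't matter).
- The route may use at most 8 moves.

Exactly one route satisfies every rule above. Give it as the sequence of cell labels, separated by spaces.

The budget equals the shortest possible length, so every move has to be on a shortest route through the required cells.
Route from (3,3): right 1 to (3,4), up 2 to (1,4), left 1 to (1,3), down 1 to (2,3), left 2 to (2,1), up 1 to (1,1) — 8 moves in all.
Check: all required cells visited; 8 ≤ 8 moves.

(3,3) (3,4) (2,4) (1,4) (1,3) (2,3) (2,2) (2,1) (1,1)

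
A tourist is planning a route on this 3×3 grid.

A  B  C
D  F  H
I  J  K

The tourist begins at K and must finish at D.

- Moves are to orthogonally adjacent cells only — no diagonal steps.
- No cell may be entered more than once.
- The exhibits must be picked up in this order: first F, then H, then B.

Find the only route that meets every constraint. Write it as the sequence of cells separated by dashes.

The waypoints must appear in the order F, H, B, with no cell reused.
Route from K: left 1 to J, up 1 to F, right 1 to H, up 1 to C, left 2 to A, down 1 to D — 7 moves in all.
Check: order respected (F at step 2, H at step 3, B at step 5).

K - J - F - H - C - B - A - D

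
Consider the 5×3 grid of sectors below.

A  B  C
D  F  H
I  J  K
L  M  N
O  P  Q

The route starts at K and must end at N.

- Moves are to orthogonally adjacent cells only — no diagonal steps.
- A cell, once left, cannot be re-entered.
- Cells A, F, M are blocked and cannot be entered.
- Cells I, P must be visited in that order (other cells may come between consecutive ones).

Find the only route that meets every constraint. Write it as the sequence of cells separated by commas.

K, J, I, L, O, P, Q, N

The waypoints must appear in the order I, P, with no cell reused.
Route from K: left 2 to I, down 2 to O, right 2 to Q, up 1 to N — 7 moves in all.
Check: order respected (I at step 2, P at step 5).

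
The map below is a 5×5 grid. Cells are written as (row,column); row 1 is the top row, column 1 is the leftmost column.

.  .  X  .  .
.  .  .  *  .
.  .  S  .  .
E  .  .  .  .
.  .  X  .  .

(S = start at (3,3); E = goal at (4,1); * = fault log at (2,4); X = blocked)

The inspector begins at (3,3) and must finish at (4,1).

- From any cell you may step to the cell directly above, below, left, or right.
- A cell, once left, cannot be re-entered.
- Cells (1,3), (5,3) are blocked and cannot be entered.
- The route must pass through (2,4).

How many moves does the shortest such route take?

Any route passes through (2,4) somewhere between (3,3) and (4,1). Summing Manhattan distances along the two legs ((3,3) → (2,4) → (4,1)) gives a lower bound of 2 + 5 = 7 moves.
A route of 7 moves achieves this: (3,3) → (2,3) → (2,4) → (3,4) → (4,4) → (4,3) → (4,2) → (4,1).
Since 7 matches the lower bound, it is optimal.

7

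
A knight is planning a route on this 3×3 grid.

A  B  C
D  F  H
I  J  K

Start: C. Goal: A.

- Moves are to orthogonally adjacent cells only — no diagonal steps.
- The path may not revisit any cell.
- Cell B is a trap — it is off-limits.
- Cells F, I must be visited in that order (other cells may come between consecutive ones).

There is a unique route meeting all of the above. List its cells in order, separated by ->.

The waypoints must appear in the order F, I, with no cell reused.
Route from C: down to H, left to F, down to J, left to I, 2× up (reaching A) — 6 moves in all.
Check: order respected (F at step 2, I at step 4).

C -> H -> F -> J -> I -> D -> A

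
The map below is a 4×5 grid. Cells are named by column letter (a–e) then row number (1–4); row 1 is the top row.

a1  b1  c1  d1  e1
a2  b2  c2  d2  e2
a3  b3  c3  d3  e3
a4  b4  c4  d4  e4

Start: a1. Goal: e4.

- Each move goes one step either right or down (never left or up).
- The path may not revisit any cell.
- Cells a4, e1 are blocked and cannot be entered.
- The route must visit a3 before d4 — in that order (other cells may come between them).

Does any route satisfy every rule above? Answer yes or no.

One route that works: a1 → a2 → a3 → b3 → b4 → c4 → d4 → e4.

yes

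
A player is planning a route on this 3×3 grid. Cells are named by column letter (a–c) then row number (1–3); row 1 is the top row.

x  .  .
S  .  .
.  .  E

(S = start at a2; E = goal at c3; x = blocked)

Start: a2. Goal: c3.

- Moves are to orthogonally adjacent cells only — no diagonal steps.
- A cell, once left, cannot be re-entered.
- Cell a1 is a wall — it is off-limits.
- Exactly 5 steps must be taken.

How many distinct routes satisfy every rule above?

Need simple routes of exactly 5 moves from a2 to c3 (Manhattan distance 3, so 1 moves are spent on a detour and 1 undoing it).
Enumerating: a2 a3 b3 b2 c2 c3 | a2 b2 b1 c1 c2 c3.
That gives 2 routes.

2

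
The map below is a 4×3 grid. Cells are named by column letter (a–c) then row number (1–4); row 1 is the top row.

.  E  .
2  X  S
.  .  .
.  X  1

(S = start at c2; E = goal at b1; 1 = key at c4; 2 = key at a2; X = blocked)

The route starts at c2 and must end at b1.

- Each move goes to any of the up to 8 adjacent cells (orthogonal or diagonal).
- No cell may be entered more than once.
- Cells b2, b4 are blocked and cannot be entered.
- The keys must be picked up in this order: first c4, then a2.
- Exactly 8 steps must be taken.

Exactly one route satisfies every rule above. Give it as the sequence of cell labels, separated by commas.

c2, c3, c4, b3, a4, a3, a2, a1, b1

The waypoints must appear in the order c4, a2, with no cell reused.
Route from c2: 2× down (reaching c4), up-left to b3, down-left to a4, 3× up (reaching a1), right to b1 — 8 moves in all.
Check: order respected (1 at step 2, 2 at step 6); 8 moves as required.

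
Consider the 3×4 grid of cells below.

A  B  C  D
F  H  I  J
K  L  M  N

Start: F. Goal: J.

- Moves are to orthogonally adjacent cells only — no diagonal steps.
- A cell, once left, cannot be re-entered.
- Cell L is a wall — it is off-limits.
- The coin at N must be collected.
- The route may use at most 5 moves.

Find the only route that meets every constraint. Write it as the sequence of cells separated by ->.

Any route must reach N and still end at J within 5 moves, so the order of the required stops is forced.
Route from F: right 2 to I, down 1 to M, right 1 to N, up 1 to J — 5 moves in all.
Check: all required cells visited; 5 ≤ 5 moves.

F -> H -> I -> M -> N -> J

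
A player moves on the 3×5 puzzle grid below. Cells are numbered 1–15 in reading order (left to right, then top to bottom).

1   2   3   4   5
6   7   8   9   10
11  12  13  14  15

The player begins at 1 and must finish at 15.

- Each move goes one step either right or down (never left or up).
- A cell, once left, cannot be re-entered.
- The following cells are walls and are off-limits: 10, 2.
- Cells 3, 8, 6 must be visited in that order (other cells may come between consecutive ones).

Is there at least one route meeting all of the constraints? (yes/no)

no

6 lies to the left of 8, so going from 8 to 6 would need a leftward move — but moves only go right/down, so 8 cannot be visited before 6.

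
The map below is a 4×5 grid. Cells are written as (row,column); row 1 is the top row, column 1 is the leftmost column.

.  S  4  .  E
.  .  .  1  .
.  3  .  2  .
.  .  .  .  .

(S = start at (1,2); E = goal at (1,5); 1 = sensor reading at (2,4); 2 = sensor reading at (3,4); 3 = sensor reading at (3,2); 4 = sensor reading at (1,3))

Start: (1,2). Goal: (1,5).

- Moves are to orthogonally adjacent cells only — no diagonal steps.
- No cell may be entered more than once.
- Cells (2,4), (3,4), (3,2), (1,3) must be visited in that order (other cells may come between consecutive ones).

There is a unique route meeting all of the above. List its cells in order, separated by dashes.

The waypoints must appear in the order (2,4), (3,4), (3,2), (1,3), with no cell reused.
Route from (1,2): left to (1,1), 3× down (reaching (4,1)), 4× right (reaching (4,5)), 2× up (reaching (2,5)), left to (2,4), down to (3,4), 2× left (reaching (3,2)), up to (2,2), right to (2,3), up to (1,3), 2× right (reaching (1,5)) — 19 moves in all.
Check: order respected (1 at step 11, 2 at step 12, 3 at step 14, 4 at step 17).

(1,2) - (1,1) - (2,1) - (3,1) - (4,1) - (4,2) - (4,3) - (4,4) - (4,5) - (3,5) - (2,5) - (2,4) - (3,4) - (3,3) - (3,2) - (2,2) - (2,3) - (1,3) - (1,4) - (1,5)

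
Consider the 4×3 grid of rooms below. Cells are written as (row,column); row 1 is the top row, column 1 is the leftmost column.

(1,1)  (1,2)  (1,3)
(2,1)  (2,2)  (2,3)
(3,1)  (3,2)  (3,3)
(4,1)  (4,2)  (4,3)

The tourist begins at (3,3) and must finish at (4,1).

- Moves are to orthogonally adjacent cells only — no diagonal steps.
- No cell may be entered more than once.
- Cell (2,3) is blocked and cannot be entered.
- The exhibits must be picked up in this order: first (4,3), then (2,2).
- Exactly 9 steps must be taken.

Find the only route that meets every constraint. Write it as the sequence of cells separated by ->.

The waypoints must appear in the order (4,3), (2,2), with no cell reused.
Route from (3,3): down to (4,3), left to (4,2), 3× up (reaching (1,2)), left to (1,1), 3× down (reaching (4,1)) — 9 moves in all.
Check: order respected ((4,3) at step 1, (2,2) at step 4); 9 moves as required.

(3,3) -> (4,3) -> (4,2) -> (3,2) -> (2,2) -> (1,2) -> (1,1) -> (2,1) -> (3,1) -> (4,1)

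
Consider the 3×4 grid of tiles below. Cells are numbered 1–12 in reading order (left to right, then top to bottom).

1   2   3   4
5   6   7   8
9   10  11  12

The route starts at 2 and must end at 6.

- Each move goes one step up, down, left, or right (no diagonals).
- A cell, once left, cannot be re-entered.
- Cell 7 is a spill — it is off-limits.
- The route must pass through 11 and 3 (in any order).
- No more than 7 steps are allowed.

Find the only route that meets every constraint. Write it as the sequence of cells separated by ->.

2 -> 3 -> 4 -> 8 -> 12 -> 11 -> 10 -> 6

The budget equals the shortest possible length, so every move has to be on a shortest route through the required cells.
Route from 2: right 2 to 4, down 2 to 12, left 2 to 10, up 1 to 6 — 7 moves in all.
Check: all required cells visited; 7 ≤ 7 moves.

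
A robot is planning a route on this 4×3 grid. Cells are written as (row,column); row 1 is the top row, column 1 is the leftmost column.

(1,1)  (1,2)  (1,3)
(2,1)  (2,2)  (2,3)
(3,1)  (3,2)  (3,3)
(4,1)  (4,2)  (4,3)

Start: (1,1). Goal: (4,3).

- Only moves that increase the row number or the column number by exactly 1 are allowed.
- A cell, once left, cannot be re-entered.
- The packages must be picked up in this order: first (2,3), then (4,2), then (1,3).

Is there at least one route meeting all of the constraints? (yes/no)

no

(4,2) lies to the left of (2,3), so going from (2,3) to (4,2) would need a leftward move — but moves only go right/down, so (2,3) cannot be visited before (4,2).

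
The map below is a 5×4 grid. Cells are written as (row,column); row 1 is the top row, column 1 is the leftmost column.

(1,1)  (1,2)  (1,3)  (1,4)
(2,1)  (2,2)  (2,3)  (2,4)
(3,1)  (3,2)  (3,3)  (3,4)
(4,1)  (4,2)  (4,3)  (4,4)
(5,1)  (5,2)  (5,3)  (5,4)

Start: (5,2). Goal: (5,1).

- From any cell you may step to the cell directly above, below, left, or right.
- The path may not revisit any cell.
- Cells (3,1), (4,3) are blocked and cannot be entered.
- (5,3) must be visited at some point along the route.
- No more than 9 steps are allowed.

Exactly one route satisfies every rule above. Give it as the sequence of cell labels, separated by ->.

(5,2) -> (5,3) -> (5,4) -> (4,4) -> (3,4) -> (3,3) -> (3,2) -> (4,2) -> (4,1) -> (5,1)

Any route must reach (5,3) and still end at (5,1) within 9 moves, so the order of the required stops is forced.
Route from (5,2): 2× right (reaching (5,4)), 2× up (reaching (3,4)), 2× left (reaching (3,2)), down to (4,2), left to (4,1), down to (5,1) — 9 moves in all.
Check: all required cells visited; 9 ≤ 9 moves.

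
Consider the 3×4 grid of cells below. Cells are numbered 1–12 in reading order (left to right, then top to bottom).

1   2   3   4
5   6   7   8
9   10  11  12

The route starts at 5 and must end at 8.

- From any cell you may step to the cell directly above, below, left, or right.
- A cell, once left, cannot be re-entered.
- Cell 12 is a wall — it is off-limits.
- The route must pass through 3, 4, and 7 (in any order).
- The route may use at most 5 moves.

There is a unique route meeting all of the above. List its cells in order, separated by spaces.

The budget equals the shortest possible length, so every move has to be on a shortest route through the required cells.
Route from 5: 2× right (reaching 7), up to 3, right to 4, down to 8 — 5 moves in all.
Check: all required cells visited; 5 ≤ 5 moves.

5 6 7 3 4 8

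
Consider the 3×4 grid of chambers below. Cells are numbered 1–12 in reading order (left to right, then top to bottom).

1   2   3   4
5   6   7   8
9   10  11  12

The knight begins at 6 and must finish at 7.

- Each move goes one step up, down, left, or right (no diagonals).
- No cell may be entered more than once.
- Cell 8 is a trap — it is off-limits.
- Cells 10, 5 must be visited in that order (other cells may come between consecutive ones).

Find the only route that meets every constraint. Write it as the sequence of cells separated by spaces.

6 10 9 5 1 2 3 7

The waypoints must appear in the order 10, 5, with no cell reused.
Route from 6: down 1 to 10, left 1 to 9, up 2 to 1, right 2 to 3, down 1 to 7 — 7 moves in all.
Check: order respected (10 at step 1, 5 at step 3).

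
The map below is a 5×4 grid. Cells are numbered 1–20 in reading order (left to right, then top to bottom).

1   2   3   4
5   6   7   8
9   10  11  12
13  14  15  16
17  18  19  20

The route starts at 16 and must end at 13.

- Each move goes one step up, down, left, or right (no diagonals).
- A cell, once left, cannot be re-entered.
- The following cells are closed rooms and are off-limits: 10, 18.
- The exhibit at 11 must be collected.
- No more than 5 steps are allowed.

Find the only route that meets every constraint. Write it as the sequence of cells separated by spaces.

16 12 11 15 14 13

Any route must reach 11 and still end at 13 within 5 moves, so the order of the required stops is forced.
Route from 16: up 1 to 12, left 1 to 11, down 1 to 15, left 2 to 13 — 5 moves in all.
Check: all required cells visited; 5 ≤ 5 moves.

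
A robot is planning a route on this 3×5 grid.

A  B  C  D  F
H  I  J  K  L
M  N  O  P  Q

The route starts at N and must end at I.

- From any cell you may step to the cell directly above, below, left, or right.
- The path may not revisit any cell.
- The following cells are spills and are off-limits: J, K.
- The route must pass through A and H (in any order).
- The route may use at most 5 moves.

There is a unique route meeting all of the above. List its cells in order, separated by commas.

The 5-move cap with required stops at A, H leaves no slack for detours.
Route from N: left to M, 2× up (reaching A), right to B, down to I — 5 moves in all.
Check: all required cells visited; 5 ≤ 5 moves.

N, M, H, A, B, I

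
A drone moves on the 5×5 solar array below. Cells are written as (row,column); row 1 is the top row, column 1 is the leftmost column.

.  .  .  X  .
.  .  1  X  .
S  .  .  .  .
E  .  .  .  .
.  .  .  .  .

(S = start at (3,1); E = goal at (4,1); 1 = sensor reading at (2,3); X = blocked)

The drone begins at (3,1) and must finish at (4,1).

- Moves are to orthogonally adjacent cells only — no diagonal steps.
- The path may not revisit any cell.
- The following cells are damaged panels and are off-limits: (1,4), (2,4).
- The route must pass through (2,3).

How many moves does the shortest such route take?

7

Any route passes through (2,3) somewhere between (3,1) and (4,1). Summing Manhattan distances along the two legs ((3,1) → (2,3) → (4,1)) gives a lower bound of 3 + 4 = 7 moves.
A route of 7 moves achieves this: (3,1) → (2,1) → (2,2) → (2,3) → (3,3) → (4,3) → (4,2) → (4,1).
Since 7 matches the lower bound, it is optimal.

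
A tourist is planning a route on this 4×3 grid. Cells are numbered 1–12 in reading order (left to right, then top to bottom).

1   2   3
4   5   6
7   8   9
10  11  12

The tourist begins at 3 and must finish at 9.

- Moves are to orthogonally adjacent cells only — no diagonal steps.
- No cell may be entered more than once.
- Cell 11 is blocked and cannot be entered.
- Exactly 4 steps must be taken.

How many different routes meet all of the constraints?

3

Need simple routes of exactly 4 moves from 3 to 9 (Manhattan distance 2, so 1 moves are spent on a detour and 1 undoing it).
Enumerating: 3 6 5 8 9 | 3 2 5 8 9 | 3 2 5 6 9.
That gives 3 routes.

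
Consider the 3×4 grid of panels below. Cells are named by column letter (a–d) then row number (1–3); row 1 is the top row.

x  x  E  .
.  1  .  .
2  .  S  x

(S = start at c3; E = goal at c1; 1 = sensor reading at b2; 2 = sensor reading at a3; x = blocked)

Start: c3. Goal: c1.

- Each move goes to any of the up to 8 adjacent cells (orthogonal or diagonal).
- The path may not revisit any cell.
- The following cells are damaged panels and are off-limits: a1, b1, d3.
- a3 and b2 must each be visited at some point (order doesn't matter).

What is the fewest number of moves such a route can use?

Any route passes through a3 and b2 in some order between c3 and c1. Summing Chebyshev distances along each leg and taking the cheapest ordering (c3 → b2 → a3 → c1) gives a lower bound of 1 + 1 + 2 = 4 moves.
A route of 4 moves achieves this: c3 → b3 → a3 → b2 → c1.
Since 4 matches the lower bound, it is optimal.

4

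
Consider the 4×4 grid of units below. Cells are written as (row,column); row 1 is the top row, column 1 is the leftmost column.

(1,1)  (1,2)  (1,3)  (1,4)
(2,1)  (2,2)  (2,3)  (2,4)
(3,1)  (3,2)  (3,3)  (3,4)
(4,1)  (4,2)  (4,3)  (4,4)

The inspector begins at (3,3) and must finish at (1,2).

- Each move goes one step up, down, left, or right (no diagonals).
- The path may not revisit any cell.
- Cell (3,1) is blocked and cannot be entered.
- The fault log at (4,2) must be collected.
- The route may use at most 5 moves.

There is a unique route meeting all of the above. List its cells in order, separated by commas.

(3,3), (4,3), (4,2), (3,2), (2,2), (1,2)

The budget equals the shortest possible length, so every move has to be on a shortest route through the required cells.
Route from (3,3): down 1 to (4,3), left 1 to (4,2), up 3 to (1,2) — 5 moves in all.
Check: all required cells visited; 5 ≤ 5 moves.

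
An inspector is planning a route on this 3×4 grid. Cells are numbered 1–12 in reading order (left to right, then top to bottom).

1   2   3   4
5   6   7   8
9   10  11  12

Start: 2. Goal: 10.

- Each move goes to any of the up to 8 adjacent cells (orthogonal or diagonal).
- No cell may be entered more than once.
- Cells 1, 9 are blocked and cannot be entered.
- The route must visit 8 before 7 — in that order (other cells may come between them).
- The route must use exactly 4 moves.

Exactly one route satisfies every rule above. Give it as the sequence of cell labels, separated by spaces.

2 3 8 7 10

The waypoints must appear in the order 8, 7, with no cell reused.
Route from 2: right 1 to 3, down-right 1 to 8, left 1 to 7, down-left 1 to 10 — 4 moves in all.
Check: order respected (8 at step 2, 7 at step 3); 4 moves as required.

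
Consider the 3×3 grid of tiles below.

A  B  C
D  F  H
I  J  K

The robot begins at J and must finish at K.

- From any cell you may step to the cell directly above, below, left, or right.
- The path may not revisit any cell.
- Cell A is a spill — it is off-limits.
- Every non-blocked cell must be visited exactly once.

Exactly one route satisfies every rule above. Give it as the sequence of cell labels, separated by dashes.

Need to visit all 8 open cells exactly once, starting at J and ending at K.
Route from J: left 1 to I, up 1 to D, right 1 to F, up 1 to B, right 1 to C, down 2 to K — 7 moves in all.
Check: all 8 open cells covered.

J - I - D - F - B - C - H - K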